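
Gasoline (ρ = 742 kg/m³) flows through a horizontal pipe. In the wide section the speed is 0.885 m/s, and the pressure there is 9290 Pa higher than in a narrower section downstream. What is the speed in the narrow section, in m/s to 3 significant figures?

v₂ ≈ 5.08 m/s

Along the level pipe P + ½ρv² is conserved, hence v₂² = v₁² + 2(P₁ − P₂)/ρ.
v₂ = √(0.885² + 2·9290/742) = √(0.783 + 25.0) = 5.08 m/s.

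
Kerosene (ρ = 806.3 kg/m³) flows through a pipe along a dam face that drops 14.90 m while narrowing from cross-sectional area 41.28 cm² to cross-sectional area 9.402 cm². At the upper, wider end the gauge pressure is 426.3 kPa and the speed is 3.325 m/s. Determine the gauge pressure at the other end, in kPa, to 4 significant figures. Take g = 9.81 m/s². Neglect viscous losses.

Continuity gives A₁v₁ = A₂v₂, so v₂ = (41.28 cm²)/(9.402 cm²) × 3.325 m/s = 14.60 m/s.
Energy conservation along the streamline gives P₂ = P₁ − ½ρ(v₂² − v₁²) − ρg(h₂ − h₁).
P₂ = 426300 + ½·806.3·(3.325² − 14.60²) − 806.3·9.81·(−14.90) = 426300 + (-81460) − (-117900) = 462700 Pa.

P₂ ≈ 462.7 kPa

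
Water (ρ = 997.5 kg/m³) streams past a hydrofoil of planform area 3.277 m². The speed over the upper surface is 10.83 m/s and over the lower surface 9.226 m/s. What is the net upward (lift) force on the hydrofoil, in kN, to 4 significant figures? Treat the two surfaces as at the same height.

F = 52.58 kN

With equal heights on the two surfaces, Bernoulli gives P_lower − P_upper = ½ρ(v_upper² − v_lower²).
ΔP = ½·997.5·(10.83² − 9.226²) = 16040 Pa.
Lift = ΔP · A = 16040 × 3.277 = 52580 N.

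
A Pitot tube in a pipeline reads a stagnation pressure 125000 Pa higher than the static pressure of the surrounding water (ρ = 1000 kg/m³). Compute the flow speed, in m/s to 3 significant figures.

At the stagnation point the flow is brought to rest, so Bernoulli gives P_stag − P_static = ½ρv².
v = √(2ΔP/ρ) = √(2·125000/1000) = 15.8 m/s.

v ≈ 15.8 m/s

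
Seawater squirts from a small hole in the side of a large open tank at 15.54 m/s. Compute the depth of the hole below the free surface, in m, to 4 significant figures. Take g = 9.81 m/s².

h = 12.31 m

For a small hole in a large open tank, ½v² = gh, giving h = v²/(2g).
h = 15.54²/(2·9.81) = 241.5/19.62 = 12.31 m.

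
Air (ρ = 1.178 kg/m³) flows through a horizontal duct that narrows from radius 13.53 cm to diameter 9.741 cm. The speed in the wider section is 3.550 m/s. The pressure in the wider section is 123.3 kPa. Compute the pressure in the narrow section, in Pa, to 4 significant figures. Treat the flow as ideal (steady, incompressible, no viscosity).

P₂ = 122900 Pa

By continuity, v₂ = v₁·A₁/A₂ = 3.550·(575.1/74.52) = 27.40 m/s.
With no height change, Bernoulli's equation is P₁ + ½ρv₁² = P₂ + ½ρv₂².
P₂ = P₁ − ½ρ(v₂² − v₁²) = 123300 − ½·1.178·(27.40² − 3.550²) = 123300 − 434.6 = 122900 Pa.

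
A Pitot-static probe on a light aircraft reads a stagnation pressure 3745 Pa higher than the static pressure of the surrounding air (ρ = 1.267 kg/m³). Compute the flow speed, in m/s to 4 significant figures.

v ≈ 76.89 m/s

At the stagnation point the flow is brought to rest, so Bernoulli gives P_stag − P_static = ½ρv².
v = √(2ΔP/ρ) = √(2·3745/1.267) = 76.89 m/s.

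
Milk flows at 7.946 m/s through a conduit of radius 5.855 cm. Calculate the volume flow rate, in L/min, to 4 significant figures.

Q = 5135 L/min

Q = A·v = 0.01077 m² × 7.946 m/s = 0.08558 m³/s.
Converting: 0.08558 m³/s × 60000 = 5135 L/min.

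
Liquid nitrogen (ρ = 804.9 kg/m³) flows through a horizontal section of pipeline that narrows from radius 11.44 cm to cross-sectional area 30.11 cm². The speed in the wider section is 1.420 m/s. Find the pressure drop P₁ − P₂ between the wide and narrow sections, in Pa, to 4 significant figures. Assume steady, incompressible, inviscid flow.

The volume flow rate is constant, so v₂ = (A₁/A₂)v₁ = (411.2/30.11)·1.420 = 19.39 m/s.
Bernoulli (h₁ = h₂): P₁ − P₂ = ½ρ(v₂² − v₁²).
P₁ − P₂ = ½·804.9·(19.39² − 1.420²) = ½·804.9·374.0 = 150500 Pa.

150500 Pa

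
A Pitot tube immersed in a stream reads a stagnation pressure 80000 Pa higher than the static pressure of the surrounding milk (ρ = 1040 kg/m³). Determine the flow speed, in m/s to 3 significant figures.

v ≈ 12.4 m/s

At the stagnation point the flow is brought to rest, so Bernoulli gives P_stag − P_static = ½ρv².
v = √(2ΔP/ρ) = √(2·80000/1040) = 12.4 m/s.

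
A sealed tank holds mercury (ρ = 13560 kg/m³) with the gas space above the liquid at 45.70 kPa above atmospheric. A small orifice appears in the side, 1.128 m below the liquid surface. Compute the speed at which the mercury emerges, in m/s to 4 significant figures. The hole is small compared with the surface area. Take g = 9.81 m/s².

v ≈ 5.373 m/s

Take point 1 at the surface (v₁ ≈ 0) and point 2 at the hole (at atmospheric pressure). Bernoulli: P₁ + ρg h = P_atm + ½ρv₂².
With P₁ − P_atm = 45700 Pa, v₂ = √(2gh + 2ΔP/ρ) = √(2·9.81·1.128 + 2·45700/13560) = 5.373 m/s.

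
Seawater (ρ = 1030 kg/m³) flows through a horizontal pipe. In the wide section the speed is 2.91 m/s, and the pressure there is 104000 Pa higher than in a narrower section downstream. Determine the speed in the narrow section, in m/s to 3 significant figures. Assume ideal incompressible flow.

Along the level pipe P + ½ρv² is conserved, hence v₂² = v₁² + 2(P₁ − P₂)/ρ.
v₂ = √(2.91² + 2·104000/1030) = √(8.47 + 202) = 14.5 m/s.

v₂ ≈ 14.5 m/s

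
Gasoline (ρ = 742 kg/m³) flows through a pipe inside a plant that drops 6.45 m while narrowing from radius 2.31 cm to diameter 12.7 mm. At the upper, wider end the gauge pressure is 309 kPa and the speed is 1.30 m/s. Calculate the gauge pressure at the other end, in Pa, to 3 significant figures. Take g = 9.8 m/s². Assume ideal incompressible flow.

P₂ = 247000 Pa

Mass conservation (A₁v₁ = A₂v₂) gives v₂ = 1.30 × 16.8/1.27 = 17.2 m/s.
Bernoulli: P₁ + ½ρv₁² + ρg h₁ = P₂ + ½ρv₂² + ρg h₂, so P₂ = P₁ + ½ρ(v₁² − v₂²) − ρg(h₂ − h₁).
P₂ = 309000 + ½·742·(1.30² − 17.2²) − 742·9.8·(−6.45) = 309000 + (-109000) − (-46900) = 247000 Pa.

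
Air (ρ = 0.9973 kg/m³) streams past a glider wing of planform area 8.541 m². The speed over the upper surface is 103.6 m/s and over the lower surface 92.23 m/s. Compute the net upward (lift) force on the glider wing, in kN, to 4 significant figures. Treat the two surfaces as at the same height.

With equal heights on the two surfaces, Bernoulli gives P_lower − P_upper = ½ρ(v_upper² − v_lower²).
ΔP = ½·0.9973·(103.6² − 92.23²) = 1110 Pa.
Lift = ΔP · A = 1110 × 8.541 = 9483 N.

F ≈ 9.483 kN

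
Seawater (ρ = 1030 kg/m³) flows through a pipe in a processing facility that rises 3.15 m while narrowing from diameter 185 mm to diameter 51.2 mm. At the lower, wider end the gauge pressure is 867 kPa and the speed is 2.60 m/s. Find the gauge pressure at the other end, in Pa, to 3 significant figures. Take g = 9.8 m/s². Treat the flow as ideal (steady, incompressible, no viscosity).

P₂ ≈ 245000 Pa

Mass conservation (A₁v₁ = A₂v₂) gives v₂ = 2.60 × 269/20.6 = 33.9 m/s.
Energy conservation along the streamline gives P₂ = P₁ − ½ρ(v₂² − v₁²) − ρg(h₂ − h₁).
P₂ = 867000 + ½·1030·(2.60² − 33.9²) − 1030·9.8·(+3.15) = 867000 + (-590000) − (31800) = 245000 Pa.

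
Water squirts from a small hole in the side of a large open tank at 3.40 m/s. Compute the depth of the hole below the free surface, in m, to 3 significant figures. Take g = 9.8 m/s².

Inverting v = √(2gh) gives h = v² / 2g.
h = 3.40²/(2·9.8) = 11.6/19.60 = 0.590 m.

0.590 m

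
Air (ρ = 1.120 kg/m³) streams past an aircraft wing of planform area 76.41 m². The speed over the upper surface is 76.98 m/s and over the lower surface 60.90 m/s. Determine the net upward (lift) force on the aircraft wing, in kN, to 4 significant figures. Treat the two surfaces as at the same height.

The faster flow above has the lower pressure; Bernoulli (same height) gives ΔP = ½ρ(v_up² − v_low²).
ΔP = ½·1.120·(76.98² − 60.90²) = 1242 Pa.
Lift = ΔP · A = 1242 × 76.41 = 94870 N.

F ≈ 94.87 kN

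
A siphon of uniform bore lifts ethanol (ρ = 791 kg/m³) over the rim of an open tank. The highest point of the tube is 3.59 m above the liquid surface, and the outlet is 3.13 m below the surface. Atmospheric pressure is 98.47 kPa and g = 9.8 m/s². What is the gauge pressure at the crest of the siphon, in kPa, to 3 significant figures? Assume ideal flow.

Bernoulli surface→outlet gives ½v² = g·h_out, so v = √(2·9.8·3.13) = 7.83 m/s.
The bore is uniform, so the speed at the crest is the same v. Bernoulli surface→crest: P_atm = P_top + ½ρv² + ρg·h_top.
P_top = 98470 − ½·791·7.83² − 791·9.8·3.59 = 46400 Pa. So P_gauge = P_top − P_atm = -52100 Pa.

-52.1 kPa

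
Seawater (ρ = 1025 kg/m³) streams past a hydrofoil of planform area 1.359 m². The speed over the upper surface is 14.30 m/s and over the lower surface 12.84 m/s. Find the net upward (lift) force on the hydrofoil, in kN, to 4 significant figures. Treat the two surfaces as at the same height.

27.60 kN

From P + ½ρv² = const at equal height, P_low − P_up = ½ρ(v_up² − v_low²).
ΔP = ½·1025·(14.30² − 12.84²) = 20310 Pa.
Lift = ΔP · A = 20310 × 1.359 = 27600 N.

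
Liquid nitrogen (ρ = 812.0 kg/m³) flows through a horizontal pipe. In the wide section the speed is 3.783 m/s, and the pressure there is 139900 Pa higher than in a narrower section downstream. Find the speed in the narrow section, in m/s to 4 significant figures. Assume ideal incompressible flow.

v₂ = 18.94 m/s

Along the level pipe P + ½ρv² is conserved, hence v₂² = v₁² + 2(P₁ − P₂)/ρ.
v₂ = √(3.783² + 2·139900/812.0) = √(14.31 + 344.6) = 18.94 m/s.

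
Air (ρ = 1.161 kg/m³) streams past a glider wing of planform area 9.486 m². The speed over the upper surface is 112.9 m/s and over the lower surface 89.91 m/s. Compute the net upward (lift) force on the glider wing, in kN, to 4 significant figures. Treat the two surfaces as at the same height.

From P + ½ρv² = const at equal height, P_low − P_up = ½ρ(v_up² − v_low²).
ΔP = ½·1.161·(112.9² − 89.91²) = 2707 Pa.
Lift = ΔP · A = 2707 × 9.486 = 25680 N.

F ≈ 25.68 kN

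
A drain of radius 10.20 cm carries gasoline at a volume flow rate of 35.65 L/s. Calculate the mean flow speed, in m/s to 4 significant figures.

Q = 35.65 L/s = 0.03565 m³/s.
v = Q/A = 0.03565 / 0.03269 = 1.091 m/s.

v ≈ 1.091 m/s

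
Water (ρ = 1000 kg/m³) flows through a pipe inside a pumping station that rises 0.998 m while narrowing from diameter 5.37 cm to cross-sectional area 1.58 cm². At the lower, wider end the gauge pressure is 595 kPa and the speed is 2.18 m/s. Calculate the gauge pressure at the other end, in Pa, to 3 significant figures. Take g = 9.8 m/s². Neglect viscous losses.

Continuity gives A₁v₁ = A₂v₂, so v₂ = (22.6 cm²)/(1.58 cm²) × 2.18 m/s = 31.2 m/s.
Bernoulli: P₁ + ½ρv₁² + ρg h₁ = P₂ + ½ρv₂² + ρg h₂, so P₂ = P₁ + ½ρ(v₁² − v₂²) − ρg(h₂ − h₁).
P₂ = 595000 + ½·1000·(2.18² − 31.2²) − 1000·9.8·(+0.998) = 595000 + (-486000) − (9780) = 99300 Pa.

99300 Pa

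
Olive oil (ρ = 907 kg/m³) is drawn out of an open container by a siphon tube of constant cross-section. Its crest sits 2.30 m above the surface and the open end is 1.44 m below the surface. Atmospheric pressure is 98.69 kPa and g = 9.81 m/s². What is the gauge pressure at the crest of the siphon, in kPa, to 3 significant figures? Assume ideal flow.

The outlet speed comes from Torricelli: v = √(2g·1.44) = 5.32 m/s.
With constant cross-section the crest speed equals v; applying Bernoulli from the surface up to the crest, P_top = P_atm − ½ρv² − ρg·h_top.
P_top = 98690 − ½·907·5.32² − 907·9.81·2.30 = 65400 Pa. So P_gauge = P_top − P_atm = -33300 Pa.

P_gauge ≈ -33.3 kPa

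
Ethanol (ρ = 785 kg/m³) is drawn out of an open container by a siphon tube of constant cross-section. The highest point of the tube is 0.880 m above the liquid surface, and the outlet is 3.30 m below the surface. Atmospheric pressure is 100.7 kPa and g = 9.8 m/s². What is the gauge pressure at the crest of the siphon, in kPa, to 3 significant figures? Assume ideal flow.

Bernoulli surface→outlet gives ½v² = g·h_out, so v = √(2·9.8·3.30) = 8.04 m/s.
With constant cross-section the crest speed equals v; applying Bernoulli from the surface up to the crest, P_top = P_atm − ½ρv² − ρg·h_top.
P_top = 100700 − ½·785·8.04² − 785·9.8·0.880 = 68500 Pa. So P_gauge = P_top − P_atm = -32200 Pa.

P_gauge ≈ -32.2 kPa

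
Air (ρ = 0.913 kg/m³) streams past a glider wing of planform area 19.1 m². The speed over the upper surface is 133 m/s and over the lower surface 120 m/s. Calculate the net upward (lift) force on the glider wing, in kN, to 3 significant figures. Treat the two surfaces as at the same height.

F ≈ 28.7 kN

The faster flow above has the lower pressure; Bernoulli (same height) gives ΔP = ½ρ(v_up² − v_low²).
ΔP = ½·0.913·(133² − 120²) = 1500 Pa.
Lift = ΔP · A = 1500 × 19.1 = 28700 N.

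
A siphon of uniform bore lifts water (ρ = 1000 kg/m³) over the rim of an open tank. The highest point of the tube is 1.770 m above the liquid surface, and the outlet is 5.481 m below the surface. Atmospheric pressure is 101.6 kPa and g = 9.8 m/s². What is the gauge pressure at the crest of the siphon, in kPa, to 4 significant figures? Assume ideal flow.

The outlet speed comes from Torricelli: v = √(2g·5.481) = 10.36 m/s.
The bore is uniform, so the speed at the crest is the same v. Bernoulli surface→crest: P_atm = P_top + ½ρv² + ρg·h_top.
P_top = 101600 − ½·1000·10.36² − 1000·9.8·1.770 = 30540 Pa. So P_gauge = P_top − P_atm = -71060 Pa.

P_gauge = -71.06 kPa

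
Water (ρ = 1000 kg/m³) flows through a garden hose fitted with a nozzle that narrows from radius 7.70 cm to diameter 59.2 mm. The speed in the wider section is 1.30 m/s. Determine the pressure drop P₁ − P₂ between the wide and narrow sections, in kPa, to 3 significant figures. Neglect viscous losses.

Mass conservation (A₁v₁ = A₂v₂) gives v₂ = 1.30 × 186/27.5 = 8.80 m/s.
Along the horizontal streamline, P + ½ρv² is constant.
P₁ − P₂ = ½·1000·(8.80² − 1.30²) = ½·1000·75.7 = 37800 Pa.

ΔP ≈ 37.8 kPa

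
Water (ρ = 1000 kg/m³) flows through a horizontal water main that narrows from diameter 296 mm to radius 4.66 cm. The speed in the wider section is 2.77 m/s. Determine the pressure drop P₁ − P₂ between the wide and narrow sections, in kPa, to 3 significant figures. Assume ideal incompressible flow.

The volume flow rate is constant, so v₂ = (A₁/A₂)v₁ = (688/68.2)·2.77 = 27.9 m/s.
Bernoulli (h₁ = h₂): P₁ − P₂ = ½ρ(v₂² − v₁²).
P₁ − P₂ = ½·1000·(27.9² − 2.77²) = ½·1000·773 = 386000 Pa.

ΔP ≈ 386 kPa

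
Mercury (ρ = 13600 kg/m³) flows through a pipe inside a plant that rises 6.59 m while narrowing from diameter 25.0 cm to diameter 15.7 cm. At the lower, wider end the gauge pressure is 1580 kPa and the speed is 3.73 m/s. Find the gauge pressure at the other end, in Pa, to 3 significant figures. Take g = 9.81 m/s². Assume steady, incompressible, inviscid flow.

P₂ ≈ 187000 Pa

Continuity gives A₁v₁ = A₂v₂, so v₂ = (491 cm²)/(194 cm²) × 3.73 m/s = 9.46 m/s.
Applying Bernoulli between the two ends and solving for P₂: P₂ = P₁ + ½ρ(v₁² − v₂²) − ρgΔh.
P₂ = 1580000 + ½·13600·(3.73² − 9.46²) − 13600·9.81·(+6.59) = 1580000 + (-514000) − (879000) = 187000 Pa.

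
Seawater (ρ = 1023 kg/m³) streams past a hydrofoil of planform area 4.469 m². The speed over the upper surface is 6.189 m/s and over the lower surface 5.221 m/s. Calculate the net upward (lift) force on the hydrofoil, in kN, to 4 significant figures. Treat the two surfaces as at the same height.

25.25 kN

The faster flow above has the lower pressure; Bernoulli (same height) gives ΔP = ½ρ(v_up² − v_low²).
ΔP = ½·1023·(6.189² − 5.221²) = 5649 Pa.
Lift = ΔP · A = 5649 × 4.469 = 25250 N.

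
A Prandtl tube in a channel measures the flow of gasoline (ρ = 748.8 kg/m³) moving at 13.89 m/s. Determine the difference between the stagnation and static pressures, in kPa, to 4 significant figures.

ΔP ≈ 72.23 kPa

At the stagnation point the flow is brought to rest, so Bernoulli gives P_stag − P_static = ½ρv².
ΔP = ½·748.8·13.89² = 72230 Pa.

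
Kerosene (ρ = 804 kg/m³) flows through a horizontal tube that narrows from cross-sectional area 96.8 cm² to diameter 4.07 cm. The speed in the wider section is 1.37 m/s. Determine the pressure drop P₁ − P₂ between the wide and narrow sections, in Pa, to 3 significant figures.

ΔP = 41000 Pa

Continuity gives A₁v₁ = A₂v₂, so v₂ = (96.8 cm²)/(13.0 cm²) × 1.37 m/s = 10.2 m/s.
The pipe is horizontal, so Bernoulli reduces to P₁ + ½ρv₁² = P₂ + ½ρv₂².
P₁ − P₂ = ½·804·(10.2² − 1.37²) = ½·804·102 = 41000 Pa.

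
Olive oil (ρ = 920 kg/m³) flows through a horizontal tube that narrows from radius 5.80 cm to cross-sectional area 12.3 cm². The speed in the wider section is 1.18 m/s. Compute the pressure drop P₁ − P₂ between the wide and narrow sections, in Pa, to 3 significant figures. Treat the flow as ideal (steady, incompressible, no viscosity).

46600 Pa

The volume flow rate is constant, so v₂ = (A₁/A₂)v₁ = (106/12.3)·1.18 = 10.1 m/s.
Along the horizontal streamline, P + ½ρv² is constant.
P₁ − P₂ = ½·920·(10.1² − 1.18²) = ½·920·101 = 46600 Pa.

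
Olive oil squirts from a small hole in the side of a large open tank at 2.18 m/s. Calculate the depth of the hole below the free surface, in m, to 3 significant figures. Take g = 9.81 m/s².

Torricelli: v = √(2gh), so h = v²/(2g).
h = 2.18²/(2·9.81) = 4.75/19.62 = 0.242 m.

0.242 m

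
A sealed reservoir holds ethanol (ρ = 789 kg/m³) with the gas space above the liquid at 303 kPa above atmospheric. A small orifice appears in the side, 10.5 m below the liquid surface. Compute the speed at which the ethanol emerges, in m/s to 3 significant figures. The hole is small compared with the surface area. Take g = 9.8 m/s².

Take point 1 at the surface (v₁ ≈ 0) and point 2 at the hole (at atmospheric pressure). Bernoulli: P₁ + ρg h = P_atm + ½ρv₂².
With P₁ − P_atm = 303000 Pa, v₂ = √(2gh + 2ΔP/ρ) = √(2·9.8·10.5 + 2·303000/789) = 31.2 m/s.

v ≈ 31.2 m/s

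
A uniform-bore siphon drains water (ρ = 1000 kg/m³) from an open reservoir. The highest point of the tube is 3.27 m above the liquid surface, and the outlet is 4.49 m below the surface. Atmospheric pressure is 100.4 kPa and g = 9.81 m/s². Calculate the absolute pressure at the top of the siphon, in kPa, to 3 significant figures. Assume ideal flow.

Bernoulli surface→outlet gives ½v² = g·h_out, so v = √(2·9.81·4.49) = 9.39 m/s.
The bore is uniform, so the speed at the crest is the same v. Bernoulli surface→crest: P_atm = P_top + ½ρv² + ρg·h_top.
P_top = 100400 − ½·1000·9.39² − 1000·9.81·3.27 = 24300 Pa.

P_top = 24.3 kPa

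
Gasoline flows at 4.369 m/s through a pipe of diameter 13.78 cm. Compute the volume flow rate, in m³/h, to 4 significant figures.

Q = 234.6 m³/h

Q = A·v = 0.01491 m² × 4.369 m/s = 0.06516 m³/s.
Converting: 0.06516 m³/s × 3600 = 234.6 m³/h.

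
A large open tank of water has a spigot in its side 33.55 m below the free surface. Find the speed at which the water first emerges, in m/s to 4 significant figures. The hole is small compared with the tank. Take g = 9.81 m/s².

Bernoulli from surface to hole (P equal, v_surface ≈ 0): v = √(2gh) = √(2×9.81×33.55) = 25.66 m/s.

v ≈ 25.66 m/s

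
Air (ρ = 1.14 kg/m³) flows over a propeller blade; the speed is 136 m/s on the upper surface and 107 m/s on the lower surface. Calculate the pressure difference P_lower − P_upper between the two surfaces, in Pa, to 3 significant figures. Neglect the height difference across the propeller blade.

4020 Pa

The pressure is lower where the speed is higher: ΔP = ½ρ(v_up² − v_low²).
ΔP = ½·1.14·(136² − 107²) = 4020 Pa.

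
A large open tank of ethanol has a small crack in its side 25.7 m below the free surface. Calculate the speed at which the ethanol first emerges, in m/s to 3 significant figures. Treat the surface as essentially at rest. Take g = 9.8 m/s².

The surface is effectively still and both ends are open, so ½v² = gh and v = √(2·9.8·25.7) = 22.4 m/s.

v = 22.4 m/s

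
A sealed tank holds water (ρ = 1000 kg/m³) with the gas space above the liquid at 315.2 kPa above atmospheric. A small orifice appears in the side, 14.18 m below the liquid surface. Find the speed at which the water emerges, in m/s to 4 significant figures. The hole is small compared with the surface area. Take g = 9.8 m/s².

v = 30.14 m/s

Take point 1 at the surface (v₁ ≈ 0) and point 2 at the hole (at atmospheric pressure). Bernoulli: P₁ + ρg h = P_atm + ½ρv₂².
With P₁ − P_atm = 315200 Pa, v₂ = √(2gh + 2ΔP/ρ) = √(2·9.8·14.18 + 2·315200/1000) = 30.14 m/s.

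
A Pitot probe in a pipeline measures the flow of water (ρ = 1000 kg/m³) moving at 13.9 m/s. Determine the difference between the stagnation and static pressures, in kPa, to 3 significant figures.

ΔP ≈ 96.6 kPa

At the stagnation point the flow is brought to rest, so Bernoulli gives P_stag − P_static = ½ρv².
ΔP = ½·1000·13.9² = 96600 Pa.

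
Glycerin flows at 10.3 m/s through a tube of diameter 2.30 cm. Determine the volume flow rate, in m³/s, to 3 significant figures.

Q ≈ 0.00428 m³/s

Q = A·v = 0.000415 m² × 10.3 m/s = 0.00428 m³/s.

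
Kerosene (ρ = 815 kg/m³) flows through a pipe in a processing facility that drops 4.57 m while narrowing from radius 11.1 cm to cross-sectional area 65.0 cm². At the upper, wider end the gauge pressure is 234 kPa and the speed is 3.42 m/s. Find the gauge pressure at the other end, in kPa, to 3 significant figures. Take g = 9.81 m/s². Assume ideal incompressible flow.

P₂ ≈ 106 kPa

The volume flow rate is constant, so v₂ = (A₁/A₂)v₁ = (387/65.0)·3.42 = 20.4 m/s.
Energy conservation along the streamline gives P₂ = P₁ − ½ρ(v₂² − v₁²) − ρg(h₂ − h₁).
P₂ = 234000 + ½·815·(3.42² − 20.4²) − 815·9.81·(−4.57) = 234000 + (-164000) − (-36500) = 106000 Pa.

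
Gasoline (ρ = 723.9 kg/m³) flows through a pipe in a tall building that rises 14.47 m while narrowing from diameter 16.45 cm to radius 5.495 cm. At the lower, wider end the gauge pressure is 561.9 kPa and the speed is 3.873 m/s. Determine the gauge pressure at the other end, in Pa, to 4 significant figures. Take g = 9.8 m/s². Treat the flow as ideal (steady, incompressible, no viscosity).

P₂ = 437400 Pa

The volume flow rate is constant, so v₂ = (A₁/A₂)v₁ = (212.5/94.86)·3.873 = 8.677 m/s.
Energy conservation along the streamline gives P₂ = P₁ − ½ρ(v₂² − v₁²) − ρg(h₂ − h₁).
P₂ = 561900 + ½·723.9·(3.873² − 8.677²) − 723.9·9.8·(+14.47) = 561900 + (-21820) − (102700) = 437400 Pa.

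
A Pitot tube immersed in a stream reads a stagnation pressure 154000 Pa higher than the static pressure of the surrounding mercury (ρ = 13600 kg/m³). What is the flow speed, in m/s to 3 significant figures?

v ≈ 4.76 m/s

Bernoulli between the free stream and the stagnation point: ½ρv² = P_stag − P_static.
v = √(2ΔP/ρ) = √(2·154000/13600) = 4.76 m/s.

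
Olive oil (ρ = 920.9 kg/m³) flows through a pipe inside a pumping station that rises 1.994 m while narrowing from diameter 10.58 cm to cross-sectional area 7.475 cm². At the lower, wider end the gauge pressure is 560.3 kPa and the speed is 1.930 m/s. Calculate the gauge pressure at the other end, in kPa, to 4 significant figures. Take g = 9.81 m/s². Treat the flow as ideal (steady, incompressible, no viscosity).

306.8 kPa

By continuity, v₂ = v₁·A₁/A₂ = 1.930·(87.91/7.475) = 22.70 m/s.
Energy conservation along the streamline gives P₂ = P₁ − ½ρ(v₂² − v₁²) − ρg(h₂ − h₁).
P₂ = 560300 + ½·920.9·(1.930² − 22.70²) − 920.9·9.81·(+1.994) = 560300 + (-235500) − (18010) = 306800 Pa.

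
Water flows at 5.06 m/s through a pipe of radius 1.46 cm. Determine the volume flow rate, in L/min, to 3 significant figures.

203 L/min

Q = A·v = 0.000670 m² × 5.06 m/s = 0.00339 m³/s.
Converting: 0.00339 m³/s × 60000 = 203 L/min.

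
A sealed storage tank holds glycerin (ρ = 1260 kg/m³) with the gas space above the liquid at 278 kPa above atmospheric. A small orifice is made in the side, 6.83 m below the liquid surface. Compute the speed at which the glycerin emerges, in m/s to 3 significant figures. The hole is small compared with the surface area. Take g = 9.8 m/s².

Take point 1 at the surface (v₁ ≈ 0) and point 2 at the hole (at atmospheric pressure). Bernoulli: P₁ + ρg h = P_atm + ½ρv₂².
With P₁ − P_atm = 278000 Pa, v₂ = √(2gh + 2ΔP/ρ) = √(2·9.8·6.83 + 2·278000/1260) = 24.0 m/s.

v = 24.0 m/s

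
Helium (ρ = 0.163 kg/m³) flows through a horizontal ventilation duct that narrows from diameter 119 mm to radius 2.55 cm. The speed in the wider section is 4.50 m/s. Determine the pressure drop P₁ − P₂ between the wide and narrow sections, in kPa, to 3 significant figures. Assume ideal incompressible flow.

Mass conservation (A₁v₁ = A₂v₂) gives v₂ = 4.50 × 111/20.4 = 24.5 m/s.
Bernoulli (h₁ = h₂): P₁ − P₂ = ½ρ(v₂² − v₁²).
P₁ − P₂ = ½·0.163·(24.5² − 4.50²) = ½·0.163·580 = 47.3 Pa.

ΔP = 0.0473 kPa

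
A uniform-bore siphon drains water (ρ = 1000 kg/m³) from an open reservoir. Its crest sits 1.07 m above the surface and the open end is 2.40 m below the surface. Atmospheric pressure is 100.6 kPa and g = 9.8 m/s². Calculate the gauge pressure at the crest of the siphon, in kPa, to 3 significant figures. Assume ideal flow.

P_gauge = -34.0 kPa

The outlet speed comes from Torricelli: v = √(2g·2.40) = 6.86 m/s.
Continuity keeps v the same throughout the tube; from surface to crest, P_atm + 0 = P_top + ½ρv² + ρg·h_top.
P_top = 100600 − ½·1000·6.86² − 1000·9.8·1.07 = 66600 Pa. So P_gauge = P_top − P_atm = -34000 Pa.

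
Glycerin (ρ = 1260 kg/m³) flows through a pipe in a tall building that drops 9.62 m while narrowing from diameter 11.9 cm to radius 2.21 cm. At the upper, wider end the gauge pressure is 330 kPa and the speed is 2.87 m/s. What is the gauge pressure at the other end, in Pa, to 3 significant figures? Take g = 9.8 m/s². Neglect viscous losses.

Mass conservation (A₁v₁ = A₂v₂) gives v₂ = 2.87 × 111/15.3 = 20.8 m/s.
Applying Bernoulli between the two ends and solving for P₂: P₂ = P₁ + ½ρ(v₁² − v₂²) − ρgΔh.
P₂ = 330000 + ½·1260·(2.87² − 20.8²) − 1260·9.8·(−9.62) = 330000 + (-267000) − (-119000) = 181000 Pa.

P₂ ≈ 181000 Pa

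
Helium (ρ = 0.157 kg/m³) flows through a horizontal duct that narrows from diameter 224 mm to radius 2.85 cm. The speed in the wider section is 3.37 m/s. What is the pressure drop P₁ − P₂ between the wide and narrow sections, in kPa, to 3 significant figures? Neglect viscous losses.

Continuity gives A₁v₁ = A₂v₂, so v₂ = (394 cm²)/(25.5 cm²) × 3.37 m/s = 52.0 m/s.
Bernoulli (h₁ = h₂): P₁ − P₂ = ½ρ(v₂² − v₁²).
P₁ − P₂ = ½·0.157·(52.0² − 3.37²) = ½·0.157·2700 = 212 Pa.

ΔP ≈ 0.212 kPa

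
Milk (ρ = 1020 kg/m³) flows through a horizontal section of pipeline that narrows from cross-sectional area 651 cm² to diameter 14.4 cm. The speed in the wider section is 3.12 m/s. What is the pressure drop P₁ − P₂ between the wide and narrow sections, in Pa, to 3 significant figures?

ΔP ≈ 74400 Pa

Mass conservation (A₁v₁ = A₂v₂) gives v₂ = 3.12 × 651/163 = 12.5 m/s.
Bernoulli (h₁ = h₂): P₁ − P₂ = ½ρ(v₂² − v₁²).
P₁ − P₂ = ½·1020·(12.5² − 3.12²) = ½·1020·146 = 74400 Pa.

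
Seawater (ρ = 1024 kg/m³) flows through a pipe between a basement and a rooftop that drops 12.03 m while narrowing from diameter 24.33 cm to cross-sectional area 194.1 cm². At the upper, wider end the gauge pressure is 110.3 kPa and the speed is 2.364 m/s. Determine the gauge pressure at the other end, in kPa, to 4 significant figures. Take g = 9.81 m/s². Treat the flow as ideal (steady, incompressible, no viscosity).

By continuity, v₂ = v₁·A₁/A₂ = 2.364·(464.9/194.1) = 5.662 m/s.
Applying Bernoulli between the two ends and solving for P₂: P₂ = P₁ + ½ρ(v₁² − v₂²) − ρgΔh.
P₂ = 110300 + ½·1024·(2.364² − 5.662²) − 1024·9.81·(−12.03) = 110300 + (-13550) − (-120800) = 217600 Pa.

P₂ ≈ 217.6 kPa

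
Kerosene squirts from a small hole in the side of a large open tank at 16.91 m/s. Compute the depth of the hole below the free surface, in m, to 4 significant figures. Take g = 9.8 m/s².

h ≈ 14.59 m

Inverting v = √(2gh) gives h = v² / 2g.
h = 16.91²/(2·9.8) = 285.9/19.60 = 14.59 m.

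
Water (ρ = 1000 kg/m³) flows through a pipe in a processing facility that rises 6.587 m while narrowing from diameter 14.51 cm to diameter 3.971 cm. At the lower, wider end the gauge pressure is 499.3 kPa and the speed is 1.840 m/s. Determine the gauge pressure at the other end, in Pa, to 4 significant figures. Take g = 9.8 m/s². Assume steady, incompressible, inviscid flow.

134700 Pa

Continuity gives A₁v₁ = A₂v₂, so v₂ = (165.4 cm²)/(12.38 cm²) × 1.840 m/s = 24.57 m/s.
Applying Bernoulli between the two ends and solving for P₂: P₂ = P₁ + ½ρ(v₁² − v₂²) − ρgΔh.
P₂ = 499300 + ½·1000·(1.840² − 24.57²) − 1000·9.8·(+6.587) = 499300 + (-300100) − (64550) = 134700 Pa.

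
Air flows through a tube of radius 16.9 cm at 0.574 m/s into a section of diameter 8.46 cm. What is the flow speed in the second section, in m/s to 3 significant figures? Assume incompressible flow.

Continuity gives A₁v₁ = A₂v₂, so v₂ = (897 cm²)/(56.2 cm²) × 0.574 m/s = 9.16 m/s.

v₂ ≈ 9.16 m/s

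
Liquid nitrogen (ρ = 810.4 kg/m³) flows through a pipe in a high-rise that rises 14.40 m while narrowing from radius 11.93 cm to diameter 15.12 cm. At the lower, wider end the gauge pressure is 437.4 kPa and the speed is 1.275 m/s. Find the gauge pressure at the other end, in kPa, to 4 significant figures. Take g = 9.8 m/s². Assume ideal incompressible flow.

Mass conservation (A₁v₁ = A₂v₂) gives v₂ = 1.275 × 447.1/179.6 = 3.175 m/s.
Energy conservation along the streamline gives P₂ = P₁ − ½ρ(v₂² − v₁²) − ρg(h₂ − h₁).
P₂ = 437400 + ½·810.4·(1.275² − 3.175²) − 810.4·9.8·(+14.40) = 437400 + (-3426) − (114400) = 319600 Pa.

P₂ ≈ 319.6 kPa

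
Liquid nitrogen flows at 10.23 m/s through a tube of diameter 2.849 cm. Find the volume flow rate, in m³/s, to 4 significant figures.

Q = A·v = 0.0006375 m² × 10.23 m/s = 0.006522 m³/s.

Q = 0.006522 m³/s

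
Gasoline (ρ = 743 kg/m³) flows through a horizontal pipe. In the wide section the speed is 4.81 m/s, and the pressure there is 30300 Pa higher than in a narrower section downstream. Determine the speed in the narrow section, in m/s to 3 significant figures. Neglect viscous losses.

With h₁ = h₂, rearranging Bernoulli gives v₂ = √(v₁² + 2ΔP/ρ).
v₂ = √(4.81² + 2·30300/743) = √(23.1 + 81.6) = 10.2 m/s.

v₂ ≈ 10.2 m/s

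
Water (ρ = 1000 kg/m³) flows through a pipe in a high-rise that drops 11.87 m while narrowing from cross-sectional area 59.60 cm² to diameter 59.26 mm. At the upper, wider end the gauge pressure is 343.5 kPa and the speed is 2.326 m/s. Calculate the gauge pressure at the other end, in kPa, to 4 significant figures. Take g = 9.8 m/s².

Mass conservation (A₁v₁ = A₂v₂) gives v₂ = 2.326 × 59.60/27.58 = 5.026 m/s.
Energy conservation along the streamline gives P₂ = P₁ − ½ρ(v₂² − v₁²) − ρg(h₂ − h₁).
P₂ = 343500 + ½·1000·(2.326² − 5.026²) − 1000·9.8·(−11.87) = 343500 + (-9926) − (-116300) = 449900 Pa.

449.9 kPa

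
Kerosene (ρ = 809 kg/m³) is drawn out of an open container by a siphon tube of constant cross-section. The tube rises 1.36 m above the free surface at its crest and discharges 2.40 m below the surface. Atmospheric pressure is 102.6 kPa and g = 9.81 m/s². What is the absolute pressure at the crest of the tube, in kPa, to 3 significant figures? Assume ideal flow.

The outlet speed comes from Torricelli: v = √(2g·2.40) = 6.86 m/s.
With constant cross-section the crest speed equals v; applying Bernoulli from the surface up to the crest, P_top = P_atm − ½ρv² − ρg·h_top.
P_top = 102600 − ½·809·6.86² − 809·9.81·1.36 = 72800 Pa.

P_top ≈ 72.8 kPa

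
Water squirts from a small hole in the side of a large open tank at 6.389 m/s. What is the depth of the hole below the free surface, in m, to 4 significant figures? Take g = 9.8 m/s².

2.083 m

For a small hole in a large open tank, ½v² = gh, giving h = v²/(2g).
h = 6.389²/(2·9.8) = 40.82/19.60 = 2.083 m.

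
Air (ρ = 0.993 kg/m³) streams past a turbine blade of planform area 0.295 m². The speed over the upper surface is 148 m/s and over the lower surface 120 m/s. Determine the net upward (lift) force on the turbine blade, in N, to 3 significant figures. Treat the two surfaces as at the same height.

With equal heights on the two surfaces, Bernoulli gives P_lower − P_upper = ½ρ(v_upper² − v_lower²).
ΔP = ½·0.993·(148² − 120²) = 3730 Pa.
Lift = ΔP · A = 3730 × 0.295 = 1100 N.

F ≈ 1100 N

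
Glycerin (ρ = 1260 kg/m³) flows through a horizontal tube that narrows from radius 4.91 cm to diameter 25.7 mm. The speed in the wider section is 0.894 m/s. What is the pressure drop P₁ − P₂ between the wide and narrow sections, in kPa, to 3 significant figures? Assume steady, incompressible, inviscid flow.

Mass conservation (A₁v₁ = A₂v₂) gives v₂ = 0.894 × 75.7/5.19 = 13.1 m/s.
The pipe is horizontal, so Bernoulli reduces to P₁ + ½ρv₁² = P₂ + ½ρv₂².
P₁ − P₂ = ½·1260·(13.1² − 0.894²) = ½·1260·170 = 107000 Pa.

ΔP = 107 kPa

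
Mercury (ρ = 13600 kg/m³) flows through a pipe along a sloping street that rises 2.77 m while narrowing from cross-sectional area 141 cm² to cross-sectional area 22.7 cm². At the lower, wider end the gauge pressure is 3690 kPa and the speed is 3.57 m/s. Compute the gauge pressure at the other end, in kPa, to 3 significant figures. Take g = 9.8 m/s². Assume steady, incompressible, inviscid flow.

Continuity gives A₁v₁ = A₂v₂, so v₂ = (141 cm²)/(22.7 cm²) × 3.57 m/s = 22.2 m/s.
Applying Bernoulli between the two ends and solving for P₂: P₂ = P₁ + ½ρ(v₁² − v₂²) − ρgΔh.
P₂ = 3690000 + ½·13600·(3.57² − 22.2²) − 13600·9.8·(+2.77) = 3690000 + (-3260000) − (369000) = 63700 Pa.

P₂ = 63.7 kPa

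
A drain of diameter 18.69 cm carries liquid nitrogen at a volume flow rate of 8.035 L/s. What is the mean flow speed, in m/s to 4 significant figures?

Q = 8.035 L/s = 0.008035 m³/s.
v = Q/A = 0.008035 / 0.02744 = 0.2929 m/s.

0.2929 m/s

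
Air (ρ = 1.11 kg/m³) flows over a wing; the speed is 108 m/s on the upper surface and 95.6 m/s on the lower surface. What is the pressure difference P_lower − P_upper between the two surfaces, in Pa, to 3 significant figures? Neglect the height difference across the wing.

ΔP ≈ 1400 Pa

Bernoulli (same height): P_lower − P_upper = ½ρ(v_upper² − v_lower²).
ΔP = ½·1.11·(108² − 95.6²) = 1400 Pa.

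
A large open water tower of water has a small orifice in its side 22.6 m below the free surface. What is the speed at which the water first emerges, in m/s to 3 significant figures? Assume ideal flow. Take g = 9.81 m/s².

v ≈ 21.1 m/s

The surface is effectively still and both ends are open, so ½v² = gh and v = √(2·9.81·22.6) = 21.1 m/s.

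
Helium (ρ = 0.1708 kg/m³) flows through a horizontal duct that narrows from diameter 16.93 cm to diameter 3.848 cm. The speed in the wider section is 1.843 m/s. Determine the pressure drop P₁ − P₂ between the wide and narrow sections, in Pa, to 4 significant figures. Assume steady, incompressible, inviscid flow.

ΔP = 108.4 Pa

By continuity, v₂ = v₁·A₁/A₂ = 1.843·(225.1/11.63) = 35.68 m/s.
Along the horizontal streamline, P + ½ρv² is constant.
P₁ − P₂ = ½·0.1708·(35.68² − 1.843²) = ½·0.1708·1269 = 108.4 Pa.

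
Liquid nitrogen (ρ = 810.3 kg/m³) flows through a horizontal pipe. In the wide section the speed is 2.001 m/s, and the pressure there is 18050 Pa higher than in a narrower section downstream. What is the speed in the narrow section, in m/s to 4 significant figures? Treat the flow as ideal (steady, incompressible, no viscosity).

v₂ ≈ 6.968 m/s

Along the level pipe P + ½ρv² is conserved, hence v₂² = v₁² + 2(P₁ − P₂)/ρ.
v₂ = √(2.001² + 2·18050/810.3) = √(4.004 + 44.55) = 6.968 m/s.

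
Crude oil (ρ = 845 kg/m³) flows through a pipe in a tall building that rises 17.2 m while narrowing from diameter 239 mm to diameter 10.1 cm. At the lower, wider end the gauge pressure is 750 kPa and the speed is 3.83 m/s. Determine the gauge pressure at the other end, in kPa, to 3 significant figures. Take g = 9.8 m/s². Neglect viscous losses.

P₂ ≈ 419 kPa

The volume flow rate is constant, so v₂ = (A₁/A₂)v₁ = (449/80.1)·3.83 = 21.4 m/s.
Energy conservation along the streamline gives P₂ = P₁ − ½ρ(v₂² − v₁²) − ρg(h₂ − h₁).
P₂ = 750000 + ½·845·(3.83² − 21.4²) − 845·9.8·(+17.2) = 750000 + (-188000) − (142000) = 419000 Pa.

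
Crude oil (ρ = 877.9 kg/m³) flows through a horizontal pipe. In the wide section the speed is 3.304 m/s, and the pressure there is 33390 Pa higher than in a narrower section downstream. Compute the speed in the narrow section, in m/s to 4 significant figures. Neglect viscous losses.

Along the level pipe P + ½ρv² is conserved, hence v₂² = v₁² + 2(P₁ − P₂)/ρ.
v₂ = √(3.304² + 2·33390/877.9) = √(10.92 + 76.07) = 9.327 m/s.

v₂ ≈ 9.327 m/s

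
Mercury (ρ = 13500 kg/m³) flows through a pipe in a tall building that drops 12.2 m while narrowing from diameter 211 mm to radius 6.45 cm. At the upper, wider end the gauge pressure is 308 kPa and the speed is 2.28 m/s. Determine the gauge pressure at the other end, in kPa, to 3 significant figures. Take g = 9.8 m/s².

Continuity gives A₁v₁ = A₂v₂, so v₂ = (350 cm²)/(131 cm²) × 2.28 m/s = 6.10 m/s.
Bernoulli: P₁ + ½ρv₁² + ρg h₁ = P₂ + ½ρv₂² + ρg h₂, so P₂ = P₁ + ½ρ(v₁² − v₂²) − ρg(h₂ − h₁).
P₂ = 308000 + ½·13500·(2.28² − 6.10²) − 13500·9.8·(−12.2) = 308000 + (-216000) − (-1610000) = 1710000 Pa.

P₂ ≈ 1710 kPa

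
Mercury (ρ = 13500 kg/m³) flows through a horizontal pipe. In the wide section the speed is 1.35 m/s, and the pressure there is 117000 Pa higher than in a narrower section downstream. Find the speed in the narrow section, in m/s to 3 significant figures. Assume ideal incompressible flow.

v₂ ≈ 4.38 m/s

Horizontal Bernoulli: P₁ + ½ρv₁² = P₂ + ½ρv₂², so v₂² = v₁² + 2(P₁ − P₂)/ρ.
v₂ = √(1.35² + 2·117000/13500) = √(1.82 + 17.3) = 4.38 m/s.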